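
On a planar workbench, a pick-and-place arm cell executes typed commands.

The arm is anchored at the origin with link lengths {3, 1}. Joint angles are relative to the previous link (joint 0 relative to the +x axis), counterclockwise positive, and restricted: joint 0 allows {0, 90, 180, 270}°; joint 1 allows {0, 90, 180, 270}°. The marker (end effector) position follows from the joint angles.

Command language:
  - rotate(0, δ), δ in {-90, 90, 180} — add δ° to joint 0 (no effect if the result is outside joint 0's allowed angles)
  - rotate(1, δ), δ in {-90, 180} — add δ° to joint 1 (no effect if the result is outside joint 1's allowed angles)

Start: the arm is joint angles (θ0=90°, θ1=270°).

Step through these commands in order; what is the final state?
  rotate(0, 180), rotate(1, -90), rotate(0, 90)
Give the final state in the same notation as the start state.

joint angles (θ0=0°, θ1=180°)

start: joint angles (θ0=90°, θ1=270°)
t=1 rotate(0, 180) ⇒ joint angles (θ0=270°, θ1=270°)
t=2 rotate(1, -90) ⇒ joint angles (θ0=270°, θ1=180°)
t=3 rotate(0, 90) ⇒ joint angles (θ0=0°, θ1=180°)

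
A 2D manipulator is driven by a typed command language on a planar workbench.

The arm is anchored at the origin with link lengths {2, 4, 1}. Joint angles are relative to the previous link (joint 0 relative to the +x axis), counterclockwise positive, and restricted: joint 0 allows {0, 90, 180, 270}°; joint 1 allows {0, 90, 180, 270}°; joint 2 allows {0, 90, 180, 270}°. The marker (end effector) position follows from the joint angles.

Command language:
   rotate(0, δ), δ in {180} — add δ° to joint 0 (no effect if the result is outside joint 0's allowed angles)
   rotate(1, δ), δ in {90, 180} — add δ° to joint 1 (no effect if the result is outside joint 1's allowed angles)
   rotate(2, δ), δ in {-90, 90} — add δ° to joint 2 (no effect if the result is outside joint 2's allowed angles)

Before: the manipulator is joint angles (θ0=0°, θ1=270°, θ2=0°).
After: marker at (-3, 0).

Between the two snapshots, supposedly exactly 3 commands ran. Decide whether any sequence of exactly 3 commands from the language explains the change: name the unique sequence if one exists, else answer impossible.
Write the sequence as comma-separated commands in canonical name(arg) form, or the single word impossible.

initial: joint angles (θ0=0°, θ1=270°, θ2=0°)
1. rotate(1, 90) → joint angles (θ0=0°, θ1=0°, θ2=0°)
2. rotate(1, 90) → joint angles (θ0=0°, θ1=90°, θ2=0°)
3. rotate(1, 90) → joint angles (θ0=0°, θ1=180°, θ2=0°)
all 125 alternatives checked — unique.

rotate(1, 90), rotate(1, 90), rotate(1, 90)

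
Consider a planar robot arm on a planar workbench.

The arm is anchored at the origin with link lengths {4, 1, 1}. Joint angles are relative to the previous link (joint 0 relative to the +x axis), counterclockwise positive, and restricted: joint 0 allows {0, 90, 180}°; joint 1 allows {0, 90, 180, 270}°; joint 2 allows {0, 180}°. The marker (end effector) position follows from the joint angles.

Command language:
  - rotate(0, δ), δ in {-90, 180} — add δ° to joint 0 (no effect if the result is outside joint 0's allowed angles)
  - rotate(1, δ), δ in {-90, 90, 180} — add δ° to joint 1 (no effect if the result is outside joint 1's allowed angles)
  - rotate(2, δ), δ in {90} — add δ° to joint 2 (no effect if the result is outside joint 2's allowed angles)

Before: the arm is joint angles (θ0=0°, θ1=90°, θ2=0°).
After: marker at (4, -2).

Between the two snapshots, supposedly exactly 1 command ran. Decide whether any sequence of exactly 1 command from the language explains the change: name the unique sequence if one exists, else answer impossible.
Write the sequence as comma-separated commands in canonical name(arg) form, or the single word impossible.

rotate(1, 180)

start: joint angles (θ0=0°, θ1=90°, θ2=0°)
1. rotate(1, 180) → joint angles (θ0=0°, θ1=270°, θ2=0°)
uniquely the one of 6 1-step routes that fits.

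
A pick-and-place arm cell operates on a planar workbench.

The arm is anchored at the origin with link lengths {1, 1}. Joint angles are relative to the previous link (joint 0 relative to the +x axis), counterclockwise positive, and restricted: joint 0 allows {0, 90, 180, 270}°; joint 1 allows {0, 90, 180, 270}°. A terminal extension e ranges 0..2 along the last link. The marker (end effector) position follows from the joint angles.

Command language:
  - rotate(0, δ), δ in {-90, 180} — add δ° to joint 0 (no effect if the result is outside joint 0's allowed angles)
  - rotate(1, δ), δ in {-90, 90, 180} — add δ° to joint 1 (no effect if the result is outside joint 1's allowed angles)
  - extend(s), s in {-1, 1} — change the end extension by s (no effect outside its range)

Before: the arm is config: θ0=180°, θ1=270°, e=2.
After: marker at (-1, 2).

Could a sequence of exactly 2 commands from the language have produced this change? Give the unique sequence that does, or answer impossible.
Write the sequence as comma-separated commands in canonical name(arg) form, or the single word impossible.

key: running extend(-1) before extend(1) would end elsewhere — order is forced
begin: config: θ0=180°, θ1=270°, e=2
1. extend(1) → config: θ0=180°, θ1=270°, e=2
2. extend(-1) → config: θ0=180°, θ1=270°, e=1
no rival 2-sequence matches.

extend(1), extend(-1)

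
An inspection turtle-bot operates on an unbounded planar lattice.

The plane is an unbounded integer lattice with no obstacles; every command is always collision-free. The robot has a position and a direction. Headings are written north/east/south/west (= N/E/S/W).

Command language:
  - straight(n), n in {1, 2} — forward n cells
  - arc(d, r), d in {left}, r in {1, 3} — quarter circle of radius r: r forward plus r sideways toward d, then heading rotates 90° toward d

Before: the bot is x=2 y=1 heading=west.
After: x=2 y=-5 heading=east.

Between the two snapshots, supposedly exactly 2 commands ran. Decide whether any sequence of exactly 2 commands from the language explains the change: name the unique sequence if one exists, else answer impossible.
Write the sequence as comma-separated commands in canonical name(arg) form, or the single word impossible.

arc(left, 3), arc(left, 3)

key: cell and facing (now E) both changed — the 2 commands mix motion and turning
begin: x=2 y=1 heading=west
[1] after arc(left, 3): x=-1 y=-2 heading=south
[2] after arc(left, 3): x=2 y=-5 heading=east
uniquely the one of 16 2-step routes that fits.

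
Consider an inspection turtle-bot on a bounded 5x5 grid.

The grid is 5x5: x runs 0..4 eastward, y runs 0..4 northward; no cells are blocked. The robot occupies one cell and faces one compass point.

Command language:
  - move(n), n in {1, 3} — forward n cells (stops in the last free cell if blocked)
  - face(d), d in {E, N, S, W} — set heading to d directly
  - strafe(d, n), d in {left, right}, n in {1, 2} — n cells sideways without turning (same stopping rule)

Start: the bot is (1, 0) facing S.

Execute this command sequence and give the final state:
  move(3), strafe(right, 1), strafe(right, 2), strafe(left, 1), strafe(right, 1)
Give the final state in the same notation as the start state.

(0, 0) facing S

initial: (1, 0) facing S
t=1 move(3) ⇒ (1, 0) facing S
t=2 strafe(right, 1) ⇒ (0, 0) facing S
t=3 strafe(right, 2) ⇒ (0, 0) facing S
t=4 strafe(left, 1) ⇒ (1, 0) facing S
t=5 strafe(right, 1) ⇒ (0, 0) facing S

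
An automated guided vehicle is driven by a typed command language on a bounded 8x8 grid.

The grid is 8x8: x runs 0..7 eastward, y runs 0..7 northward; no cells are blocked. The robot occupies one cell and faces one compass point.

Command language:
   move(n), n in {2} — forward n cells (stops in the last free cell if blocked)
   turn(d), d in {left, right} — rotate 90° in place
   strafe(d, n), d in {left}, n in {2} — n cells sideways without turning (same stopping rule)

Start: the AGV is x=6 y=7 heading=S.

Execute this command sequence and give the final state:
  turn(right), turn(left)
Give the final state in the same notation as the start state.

x=6 y=7 heading=S

initial: x=6 y=7 heading=S
[1] after turn(right): x=6 y=7 heading=W
[2] after turn(left): x=6 y=7 heading=S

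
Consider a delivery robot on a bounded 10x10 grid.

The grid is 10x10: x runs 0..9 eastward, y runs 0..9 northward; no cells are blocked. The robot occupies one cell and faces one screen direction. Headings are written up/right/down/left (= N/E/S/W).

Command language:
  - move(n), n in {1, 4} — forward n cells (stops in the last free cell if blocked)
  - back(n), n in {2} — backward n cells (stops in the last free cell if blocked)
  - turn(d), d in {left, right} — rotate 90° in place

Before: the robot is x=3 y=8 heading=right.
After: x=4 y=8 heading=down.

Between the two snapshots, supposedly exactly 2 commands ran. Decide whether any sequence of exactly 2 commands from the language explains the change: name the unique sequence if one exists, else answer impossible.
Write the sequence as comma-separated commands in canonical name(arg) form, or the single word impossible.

key: order matters: swapping move(1) and turn(right) lands elsewhere
begin: x=3 y=8 heading=right
1. move(1) → x=4 y=8 heading=right
2. turn(right) → x=4 y=8 heading=down
uniquely the one of 25 2-step routes that fits.

move(1), turn(right)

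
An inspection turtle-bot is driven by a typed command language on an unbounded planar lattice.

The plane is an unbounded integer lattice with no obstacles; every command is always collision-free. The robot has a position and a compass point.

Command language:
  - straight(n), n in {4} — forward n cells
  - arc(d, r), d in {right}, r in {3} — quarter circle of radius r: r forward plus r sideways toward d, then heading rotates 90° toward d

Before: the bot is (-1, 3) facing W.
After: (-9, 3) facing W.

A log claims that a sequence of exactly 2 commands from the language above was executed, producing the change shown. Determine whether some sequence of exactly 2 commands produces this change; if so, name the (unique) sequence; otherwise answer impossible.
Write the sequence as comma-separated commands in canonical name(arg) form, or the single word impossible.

key: still facing W at the end — nothing in the sequence rotates
initial: (-1, 3) facing W
step 1 (straight(4)): (-5, 3) facing W
step 2 (straight(4)): (-9, 3) facing W
all 4 alternatives checked — unique.

straight(4), straight(4)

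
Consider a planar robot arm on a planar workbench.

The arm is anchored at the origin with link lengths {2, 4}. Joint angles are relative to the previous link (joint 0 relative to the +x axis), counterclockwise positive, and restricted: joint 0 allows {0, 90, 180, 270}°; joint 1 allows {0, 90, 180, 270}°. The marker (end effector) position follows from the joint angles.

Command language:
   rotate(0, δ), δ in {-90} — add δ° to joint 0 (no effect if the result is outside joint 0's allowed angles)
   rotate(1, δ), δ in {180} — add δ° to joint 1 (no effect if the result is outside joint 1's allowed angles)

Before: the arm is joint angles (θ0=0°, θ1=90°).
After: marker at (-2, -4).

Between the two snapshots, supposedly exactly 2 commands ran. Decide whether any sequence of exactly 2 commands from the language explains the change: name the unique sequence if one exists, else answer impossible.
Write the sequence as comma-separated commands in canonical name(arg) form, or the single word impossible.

t0: joint angles (θ0=0°, θ1=90°)
[1] after rotate(0, -90): joint angles (θ0=270°, θ1=90°)
[2] after rotate(0, -90): joint angles (θ0=180°, θ1=90°)
no rival 2-sequence matches.

rotate(0, -90), rotate(0, -90)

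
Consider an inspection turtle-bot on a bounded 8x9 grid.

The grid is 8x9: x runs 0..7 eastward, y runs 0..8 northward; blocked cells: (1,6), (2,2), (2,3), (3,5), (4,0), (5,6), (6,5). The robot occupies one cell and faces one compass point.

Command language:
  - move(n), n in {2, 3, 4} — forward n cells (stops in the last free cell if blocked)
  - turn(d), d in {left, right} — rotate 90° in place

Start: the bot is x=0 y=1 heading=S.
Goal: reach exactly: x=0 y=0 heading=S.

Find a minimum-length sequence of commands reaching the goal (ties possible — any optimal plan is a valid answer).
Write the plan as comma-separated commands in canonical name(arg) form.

start: x=0 y=1 heading=S
step 1 (move(3)): x=0 y=0 heading=S
nothing shorter than 1 reaches the goal.

move(3)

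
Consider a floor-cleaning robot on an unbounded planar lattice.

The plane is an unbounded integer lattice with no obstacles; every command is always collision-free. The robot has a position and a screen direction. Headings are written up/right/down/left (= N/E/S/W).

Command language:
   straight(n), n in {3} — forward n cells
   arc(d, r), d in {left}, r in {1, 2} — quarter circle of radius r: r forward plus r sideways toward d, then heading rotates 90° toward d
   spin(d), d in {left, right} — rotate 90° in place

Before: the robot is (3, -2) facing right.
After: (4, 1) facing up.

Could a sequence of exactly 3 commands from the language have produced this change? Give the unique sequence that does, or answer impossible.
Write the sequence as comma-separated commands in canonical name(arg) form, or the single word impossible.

arc(left, 2), arc(left, 1), spin(right)

key: position moved to (4,1) AND the heading swung to N — translation plus rotation needed
from: (3, -2) facing right
step 1 (arc(left, 2)): (5, 0) facing up
step 2 (arc(left, 1)): (4, 1) facing left
step 3 (spin(right)): (4, 1) facing up
no rival 3-sequence matches.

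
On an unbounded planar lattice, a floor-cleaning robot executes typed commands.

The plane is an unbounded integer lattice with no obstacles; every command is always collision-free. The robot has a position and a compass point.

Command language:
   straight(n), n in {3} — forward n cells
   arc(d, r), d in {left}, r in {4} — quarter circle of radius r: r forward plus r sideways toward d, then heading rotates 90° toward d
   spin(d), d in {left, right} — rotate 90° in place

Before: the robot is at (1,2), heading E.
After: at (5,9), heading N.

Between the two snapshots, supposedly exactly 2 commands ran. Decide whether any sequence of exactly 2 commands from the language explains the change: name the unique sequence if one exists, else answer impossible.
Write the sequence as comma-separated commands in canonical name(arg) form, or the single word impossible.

key: running straight(3) before arc(left, 4) would end elsewhere — order is forced
initial: at (1,2), heading E
1. arc(left, 4) → at (5,6), heading N
2. straight(3) → at (5,9), heading N
uniquely the one of 16 2-step routes that fits.

arc(left, 4), straight(3)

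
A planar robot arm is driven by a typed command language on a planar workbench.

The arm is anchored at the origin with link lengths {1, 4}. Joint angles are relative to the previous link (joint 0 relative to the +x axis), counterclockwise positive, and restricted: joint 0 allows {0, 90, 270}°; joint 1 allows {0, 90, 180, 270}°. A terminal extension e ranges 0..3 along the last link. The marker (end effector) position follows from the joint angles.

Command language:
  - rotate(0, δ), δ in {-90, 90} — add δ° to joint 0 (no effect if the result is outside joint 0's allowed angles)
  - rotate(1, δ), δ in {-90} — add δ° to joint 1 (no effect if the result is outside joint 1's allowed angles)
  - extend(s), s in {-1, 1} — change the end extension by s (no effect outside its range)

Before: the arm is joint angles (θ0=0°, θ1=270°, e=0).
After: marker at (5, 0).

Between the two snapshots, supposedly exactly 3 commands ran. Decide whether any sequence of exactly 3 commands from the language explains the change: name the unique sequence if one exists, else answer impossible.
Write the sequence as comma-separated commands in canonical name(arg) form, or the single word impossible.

t0: joint angles (θ0=0°, θ1=270°, e=0)
1. rotate(1, -90) → joint angles (θ0=0°, θ1=180°, e=0)
2. rotate(1, -90) → joint angles (θ0=0°, θ1=90°, e=0)
3. rotate(1, -90) → joint angles (θ0=0°, θ1=0°, e=0)
uniquely the one of 125 3-step routes that fits.

rotate(1, -90), rotate(1, -90), rotate(1, -90)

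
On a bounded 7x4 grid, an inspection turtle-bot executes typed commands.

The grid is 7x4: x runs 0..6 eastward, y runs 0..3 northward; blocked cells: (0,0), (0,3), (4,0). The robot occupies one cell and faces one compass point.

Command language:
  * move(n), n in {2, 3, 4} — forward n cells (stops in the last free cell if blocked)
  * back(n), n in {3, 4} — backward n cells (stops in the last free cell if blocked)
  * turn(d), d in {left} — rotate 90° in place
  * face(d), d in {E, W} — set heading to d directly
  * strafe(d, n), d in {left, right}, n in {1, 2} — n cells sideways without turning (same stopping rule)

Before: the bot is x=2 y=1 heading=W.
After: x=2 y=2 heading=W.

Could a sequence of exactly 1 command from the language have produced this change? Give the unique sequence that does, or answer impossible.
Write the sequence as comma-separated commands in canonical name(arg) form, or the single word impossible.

strafe(right, 1)

key: still facing W — the one step turns nothing
begin: x=2 y=1 heading=W
step 1 (strafe(right, 1)): x=2 y=2 heading=W
uniquely the one of 12 1-step routes that fits.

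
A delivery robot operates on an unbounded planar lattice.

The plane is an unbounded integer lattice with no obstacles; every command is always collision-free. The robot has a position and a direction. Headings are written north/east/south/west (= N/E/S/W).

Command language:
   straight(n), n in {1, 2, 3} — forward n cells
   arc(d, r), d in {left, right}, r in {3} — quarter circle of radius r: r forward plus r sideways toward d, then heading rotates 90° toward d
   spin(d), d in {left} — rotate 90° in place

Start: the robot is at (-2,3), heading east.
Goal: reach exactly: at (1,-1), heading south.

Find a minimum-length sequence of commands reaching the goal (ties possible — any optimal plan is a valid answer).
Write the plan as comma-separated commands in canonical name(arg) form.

arc(right, 3), straight(1)

begin: at (-2,3), heading east
[1] after arc(right, 3): at (1,0), heading south
[2] after straight(1): at (1,-1), heading south
minimal: 2 command(s), checked below 2.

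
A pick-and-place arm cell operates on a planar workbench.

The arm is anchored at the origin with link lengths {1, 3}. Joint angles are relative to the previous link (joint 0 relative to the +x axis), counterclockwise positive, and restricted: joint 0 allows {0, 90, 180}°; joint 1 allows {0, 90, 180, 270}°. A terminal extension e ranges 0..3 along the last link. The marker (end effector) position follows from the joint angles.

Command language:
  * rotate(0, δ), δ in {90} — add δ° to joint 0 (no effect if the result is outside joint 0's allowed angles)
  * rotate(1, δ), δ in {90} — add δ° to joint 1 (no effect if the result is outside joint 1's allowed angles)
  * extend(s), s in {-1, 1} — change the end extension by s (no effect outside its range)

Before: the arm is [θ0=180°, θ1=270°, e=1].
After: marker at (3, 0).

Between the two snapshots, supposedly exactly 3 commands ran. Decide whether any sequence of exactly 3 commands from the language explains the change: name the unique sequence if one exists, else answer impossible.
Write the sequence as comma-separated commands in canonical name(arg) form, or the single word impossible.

rotate(1, 90), rotate(1, 90), rotate(1, 90)

start: [θ0=180°, θ1=270°, e=1]
[1] after rotate(1, 90): [θ0=180°, θ1=0°, e=1]
[2] after rotate(1, 90): [θ0=180°, θ1=90°, e=1]
[3] after rotate(1, 90): [θ0=180°, θ1=180°, e=1]
no rival 3-sequence matches.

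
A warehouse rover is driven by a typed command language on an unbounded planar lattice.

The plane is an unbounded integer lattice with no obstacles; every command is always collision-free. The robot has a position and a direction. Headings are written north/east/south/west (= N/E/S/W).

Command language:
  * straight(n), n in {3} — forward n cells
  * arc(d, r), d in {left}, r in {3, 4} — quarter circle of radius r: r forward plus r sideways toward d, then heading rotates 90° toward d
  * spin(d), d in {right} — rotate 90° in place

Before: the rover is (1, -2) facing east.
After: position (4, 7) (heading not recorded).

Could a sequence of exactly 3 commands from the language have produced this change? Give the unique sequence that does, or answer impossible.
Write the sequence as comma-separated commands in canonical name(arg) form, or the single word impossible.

key: order matters: swapping arc(left, 3) and straight(3) lands elsewhere
initial: (1, -2) facing east
t=1 arc(left, 3) ⇒ (4, 1) facing north
t=2 straight(3) ⇒ (4, 4) facing north
t=3 straight(3) ⇒ (4, 7) facing north
no other 3-command option fits: unique.

arc(left, 3), straight(3), straight(3)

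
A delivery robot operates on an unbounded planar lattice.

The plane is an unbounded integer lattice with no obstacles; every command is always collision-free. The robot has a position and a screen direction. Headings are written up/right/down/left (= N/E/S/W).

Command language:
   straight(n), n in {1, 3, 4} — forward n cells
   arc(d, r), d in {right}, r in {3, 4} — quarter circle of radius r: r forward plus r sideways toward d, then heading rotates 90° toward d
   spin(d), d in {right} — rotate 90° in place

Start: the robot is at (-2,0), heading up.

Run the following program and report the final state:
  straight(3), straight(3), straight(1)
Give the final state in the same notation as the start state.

at (-2,7), heading up

from: at (-2,0), heading up
[1] after straight(3): at (-2,3), heading up
[2] after straight(3): at (-2,6), heading up
[3] after straight(1): at (-2,7), heading up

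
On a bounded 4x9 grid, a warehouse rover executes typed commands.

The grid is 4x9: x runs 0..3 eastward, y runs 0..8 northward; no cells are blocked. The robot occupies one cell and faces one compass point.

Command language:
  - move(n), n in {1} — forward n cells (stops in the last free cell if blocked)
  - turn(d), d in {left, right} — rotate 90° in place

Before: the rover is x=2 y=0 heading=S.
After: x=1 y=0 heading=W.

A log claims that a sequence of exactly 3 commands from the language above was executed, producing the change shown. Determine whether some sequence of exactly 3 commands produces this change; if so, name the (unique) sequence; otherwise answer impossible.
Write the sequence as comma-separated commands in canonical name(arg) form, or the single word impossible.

key: the first move(1) runs into the grid edge before its full distance
begin: x=2 y=0 heading=S
t=1 move(1) ⇒ x=2 y=0 heading=S
t=2 turn(right) ⇒ x=2 y=0 heading=W
t=3 move(1) ⇒ x=1 y=0 heading=W
all 27 alternatives checked — unique.

move(1), turn(right), move(1)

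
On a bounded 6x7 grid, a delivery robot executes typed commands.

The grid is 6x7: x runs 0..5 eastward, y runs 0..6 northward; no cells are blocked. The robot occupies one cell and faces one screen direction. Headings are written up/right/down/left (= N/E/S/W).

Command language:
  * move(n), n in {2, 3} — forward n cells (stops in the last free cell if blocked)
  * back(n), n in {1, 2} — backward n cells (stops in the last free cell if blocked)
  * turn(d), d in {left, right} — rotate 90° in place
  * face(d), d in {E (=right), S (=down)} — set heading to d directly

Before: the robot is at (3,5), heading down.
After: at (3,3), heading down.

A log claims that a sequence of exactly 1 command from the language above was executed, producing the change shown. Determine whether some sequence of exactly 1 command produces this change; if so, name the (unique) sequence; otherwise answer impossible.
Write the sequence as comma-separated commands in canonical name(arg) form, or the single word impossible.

key: still facing S — the one step turns nothing
start: at (3,5), heading down
step 1 (move(2)): at (3,3), heading down
all 8 alternatives checked — unique.

move(2)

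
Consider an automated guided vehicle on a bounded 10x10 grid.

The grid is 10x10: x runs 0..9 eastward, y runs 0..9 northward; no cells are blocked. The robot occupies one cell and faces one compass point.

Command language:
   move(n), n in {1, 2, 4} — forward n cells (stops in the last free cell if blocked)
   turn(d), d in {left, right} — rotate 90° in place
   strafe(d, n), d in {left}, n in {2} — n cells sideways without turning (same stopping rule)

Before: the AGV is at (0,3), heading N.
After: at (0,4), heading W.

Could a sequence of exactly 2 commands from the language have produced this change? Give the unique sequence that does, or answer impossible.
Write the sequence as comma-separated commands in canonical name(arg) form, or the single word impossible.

key: position moved to (0,4) AND the heading swung to W — translation plus rotation needed
begin: at (0,3), heading N
t=1 move(1) ⇒ at (0,4), heading N
t=2 turn(left) ⇒ at (0,4), heading W
uniquely the one of 36 2-step routes that fits.

move(1), turn(left)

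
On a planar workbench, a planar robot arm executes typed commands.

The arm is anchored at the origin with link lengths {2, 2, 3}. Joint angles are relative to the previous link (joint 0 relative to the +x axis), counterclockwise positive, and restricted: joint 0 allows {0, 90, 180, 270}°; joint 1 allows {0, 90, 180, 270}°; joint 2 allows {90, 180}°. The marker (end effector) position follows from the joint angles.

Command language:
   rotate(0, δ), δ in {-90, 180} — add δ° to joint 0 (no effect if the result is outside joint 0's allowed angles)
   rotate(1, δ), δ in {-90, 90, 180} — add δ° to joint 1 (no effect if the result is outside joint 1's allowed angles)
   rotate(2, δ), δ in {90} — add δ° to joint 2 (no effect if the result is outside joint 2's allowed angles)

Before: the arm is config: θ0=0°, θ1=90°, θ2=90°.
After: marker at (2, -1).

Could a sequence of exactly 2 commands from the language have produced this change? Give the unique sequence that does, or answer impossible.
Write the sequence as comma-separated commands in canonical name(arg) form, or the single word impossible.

begin: config: θ0=0°, θ1=90°, θ2=90°
1. rotate(2, 90) → config: θ0=0°, θ1=90°, θ2=180°
2. rotate(2, 90) → config: θ0=0°, θ1=90°, θ2=180°
uniquely the one of 36 2-step routes that fits.

rotate(2, 90), rotate(2, 90)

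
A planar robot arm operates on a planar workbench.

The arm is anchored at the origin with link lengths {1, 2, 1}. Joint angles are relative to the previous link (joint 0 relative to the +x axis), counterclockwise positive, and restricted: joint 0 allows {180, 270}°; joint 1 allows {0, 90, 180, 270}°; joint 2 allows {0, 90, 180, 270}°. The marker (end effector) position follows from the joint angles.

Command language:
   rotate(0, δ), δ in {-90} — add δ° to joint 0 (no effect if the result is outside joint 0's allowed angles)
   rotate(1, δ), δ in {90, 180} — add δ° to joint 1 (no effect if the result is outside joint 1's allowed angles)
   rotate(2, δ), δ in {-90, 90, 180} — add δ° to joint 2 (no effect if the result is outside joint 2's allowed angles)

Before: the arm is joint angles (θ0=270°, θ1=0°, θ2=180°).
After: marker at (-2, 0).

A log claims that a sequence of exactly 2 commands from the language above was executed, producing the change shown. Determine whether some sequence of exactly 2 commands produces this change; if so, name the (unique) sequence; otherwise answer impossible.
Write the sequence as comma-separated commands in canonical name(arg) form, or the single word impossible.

start: joint angles (θ0=270°, θ1=0°, θ2=180°)
t=1 rotate(0, -90) ⇒ joint angles (θ0=180°, θ1=0°, θ2=180°)
t=2 rotate(0, -90) ⇒ joint angles (θ0=180°, θ1=0°, θ2=180°)
uniquely the one of 36 2-step routes that fits.

rotate(0, -90), rotate(0, -90)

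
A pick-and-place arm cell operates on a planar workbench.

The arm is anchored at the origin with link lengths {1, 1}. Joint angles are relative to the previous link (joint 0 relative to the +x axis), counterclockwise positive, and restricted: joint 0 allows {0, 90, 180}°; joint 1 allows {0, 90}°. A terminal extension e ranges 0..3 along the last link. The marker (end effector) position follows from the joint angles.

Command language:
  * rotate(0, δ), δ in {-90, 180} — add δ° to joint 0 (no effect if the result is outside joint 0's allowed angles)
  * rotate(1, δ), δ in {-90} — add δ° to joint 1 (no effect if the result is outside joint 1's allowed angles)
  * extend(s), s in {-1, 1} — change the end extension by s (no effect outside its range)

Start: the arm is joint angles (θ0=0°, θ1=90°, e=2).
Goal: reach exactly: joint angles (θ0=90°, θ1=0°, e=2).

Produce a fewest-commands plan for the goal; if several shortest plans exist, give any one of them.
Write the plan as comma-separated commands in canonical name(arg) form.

rotate(0, 180), rotate(1, -90), rotate(0, -90)

from: joint angles (θ0=0°, θ1=90°, e=2)
t=1 rotate(0, 180) ⇒ joint angles (θ0=180°, θ1=90°, e=2)
t=2 rotate(1, -90) ⇒ joint angles (θ0=180°, θ1=0°, e=2)
t=3 rotate(0, -90) ⇒ joint angles (θ0=90°, θ1=0°, e=2)
nothing shorter than 3 reaches the goal.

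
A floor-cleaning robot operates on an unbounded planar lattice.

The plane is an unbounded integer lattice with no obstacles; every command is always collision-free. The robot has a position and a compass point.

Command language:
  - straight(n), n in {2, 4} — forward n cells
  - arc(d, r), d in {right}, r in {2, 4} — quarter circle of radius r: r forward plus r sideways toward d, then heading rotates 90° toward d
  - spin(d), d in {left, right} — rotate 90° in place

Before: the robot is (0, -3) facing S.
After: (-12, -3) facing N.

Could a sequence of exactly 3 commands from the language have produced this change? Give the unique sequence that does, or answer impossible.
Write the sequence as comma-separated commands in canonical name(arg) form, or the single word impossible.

key: cell and facing (now N) both changed — the 3 commands mix motion and turning
t0: (0, -3) facing S
1. arc(right, 4) → (-4, -7) facing W
2. straight(4) → (-8, -7) facing W
3. arc(right, 4) → (-12, -3) facing N
uniquely the one of 216 3-step routes that fits.

arc(right, 4), straight(4), arc(right, 4)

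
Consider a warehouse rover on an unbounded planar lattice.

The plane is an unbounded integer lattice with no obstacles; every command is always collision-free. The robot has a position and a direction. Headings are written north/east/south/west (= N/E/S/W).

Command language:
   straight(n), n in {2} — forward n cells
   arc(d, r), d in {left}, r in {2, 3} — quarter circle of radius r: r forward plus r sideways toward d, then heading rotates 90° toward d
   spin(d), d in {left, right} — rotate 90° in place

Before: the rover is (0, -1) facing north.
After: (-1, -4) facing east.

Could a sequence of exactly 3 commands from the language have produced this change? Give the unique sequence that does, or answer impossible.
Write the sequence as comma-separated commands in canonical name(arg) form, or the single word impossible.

arc(left, 2), arc(left, 2), arc(left, 3)

key: cell and facing (now E) both changed — the 3 commands mix motion and turning
t0: (0, -1) facing north
t=1 arc(left, 2) ⇒ (-2, 1) facing west
t=2 arc(left, 2) ⇒ (-4, -1) facing south
t=3 arc(left, 3) ⇒ (-1, -4) facing east
no other 3-command option fits: unique.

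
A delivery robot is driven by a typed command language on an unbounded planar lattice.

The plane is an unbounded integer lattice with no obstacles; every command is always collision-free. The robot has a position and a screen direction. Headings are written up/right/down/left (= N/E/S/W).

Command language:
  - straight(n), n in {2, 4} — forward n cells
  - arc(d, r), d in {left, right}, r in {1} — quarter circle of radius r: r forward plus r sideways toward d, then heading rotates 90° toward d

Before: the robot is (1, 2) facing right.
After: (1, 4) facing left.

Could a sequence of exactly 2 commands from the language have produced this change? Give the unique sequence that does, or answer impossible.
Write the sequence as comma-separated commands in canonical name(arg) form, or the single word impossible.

key: cell and facing (now W) both changed — the 2 commands mix motion and turning
initial: (1, 2) facing right
step 1 (arc(left, 1)): (2, 3) facing up
step 2 (arc(left, 1)): (1, 4) facing left
uniquely the one of 16 2-step routes that fits.

arc(left, 1), arc(left, 1)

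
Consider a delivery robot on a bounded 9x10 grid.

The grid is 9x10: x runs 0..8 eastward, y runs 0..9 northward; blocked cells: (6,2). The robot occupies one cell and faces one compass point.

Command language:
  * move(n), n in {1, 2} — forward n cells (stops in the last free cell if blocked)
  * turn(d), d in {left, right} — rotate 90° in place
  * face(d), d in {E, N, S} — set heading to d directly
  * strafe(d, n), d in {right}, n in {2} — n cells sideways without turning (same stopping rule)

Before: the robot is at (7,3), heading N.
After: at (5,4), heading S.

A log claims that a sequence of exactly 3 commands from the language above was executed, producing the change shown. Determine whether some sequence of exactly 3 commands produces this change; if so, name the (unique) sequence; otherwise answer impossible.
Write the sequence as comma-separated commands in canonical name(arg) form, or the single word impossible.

key: running strafe(right, 2) before move(1) would end elsewhere — order is forced
from: at (7,3), heading N
1. move(1) → at (7,4), heading N
2. face(S) → at (7,4), heading S
3. strafe(right, 2) → at (5,4), heading S
uniquely the one of 512 3-step routes that fits.

move(1), face(S), strafe(right, 2)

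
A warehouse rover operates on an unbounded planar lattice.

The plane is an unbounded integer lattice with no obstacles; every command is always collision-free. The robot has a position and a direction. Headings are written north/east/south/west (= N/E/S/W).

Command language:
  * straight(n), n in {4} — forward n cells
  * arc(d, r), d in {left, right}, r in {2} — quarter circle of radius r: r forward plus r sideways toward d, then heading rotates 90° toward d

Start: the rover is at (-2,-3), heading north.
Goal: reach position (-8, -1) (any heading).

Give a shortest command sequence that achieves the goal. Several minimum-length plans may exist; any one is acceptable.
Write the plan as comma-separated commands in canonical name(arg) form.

arc(left, 2), straight(4)

start: at (-2,-3), heading north
1. arc(left, 2) → at (-4,-1), heading west
2. straight(4) → at (-8,-1), heading west
nothing shorter than 2 reaches the goal.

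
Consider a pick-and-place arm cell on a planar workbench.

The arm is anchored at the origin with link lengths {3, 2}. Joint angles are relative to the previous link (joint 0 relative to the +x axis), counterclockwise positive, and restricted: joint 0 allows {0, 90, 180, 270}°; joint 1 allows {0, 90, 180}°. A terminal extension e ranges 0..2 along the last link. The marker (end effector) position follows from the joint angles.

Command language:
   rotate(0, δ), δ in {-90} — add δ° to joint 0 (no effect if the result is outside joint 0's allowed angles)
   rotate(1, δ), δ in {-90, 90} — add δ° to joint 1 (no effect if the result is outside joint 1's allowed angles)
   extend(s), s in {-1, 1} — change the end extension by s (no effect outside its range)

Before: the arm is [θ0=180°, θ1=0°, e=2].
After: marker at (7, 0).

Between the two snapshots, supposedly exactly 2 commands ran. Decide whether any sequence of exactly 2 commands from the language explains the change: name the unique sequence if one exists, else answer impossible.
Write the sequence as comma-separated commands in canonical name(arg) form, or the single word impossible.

rotate(0, -90), rotate(0, -90)

start: [θ0=180°, θ1=0°, e=2]
[1] after rotate(0, -90): [θ0=90°, θ1=0°, e=2]
[2] after rotate(0, -90): [θ0=0°, θ1=0°, e=2]
uniquely the one of 25 2-step routes that fits.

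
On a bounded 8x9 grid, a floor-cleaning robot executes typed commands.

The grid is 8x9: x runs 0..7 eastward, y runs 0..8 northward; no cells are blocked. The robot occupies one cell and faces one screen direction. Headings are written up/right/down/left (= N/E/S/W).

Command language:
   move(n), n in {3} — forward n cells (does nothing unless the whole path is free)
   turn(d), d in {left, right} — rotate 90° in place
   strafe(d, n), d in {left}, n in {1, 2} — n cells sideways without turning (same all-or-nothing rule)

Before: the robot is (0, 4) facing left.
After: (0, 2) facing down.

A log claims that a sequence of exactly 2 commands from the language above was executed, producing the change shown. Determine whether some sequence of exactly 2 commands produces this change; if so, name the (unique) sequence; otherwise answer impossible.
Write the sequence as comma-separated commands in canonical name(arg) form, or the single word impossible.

key: position moved to (0,2) AND the heading swung to S — translation plus rotation needed
begin: (0, 4) facing left
1. strafe(left, 2) → (0, 2) facing left
2. turn(left) → (0, 2) facing down
all 25 alternatives checked — unique.

strafe(left, 2), turn(left)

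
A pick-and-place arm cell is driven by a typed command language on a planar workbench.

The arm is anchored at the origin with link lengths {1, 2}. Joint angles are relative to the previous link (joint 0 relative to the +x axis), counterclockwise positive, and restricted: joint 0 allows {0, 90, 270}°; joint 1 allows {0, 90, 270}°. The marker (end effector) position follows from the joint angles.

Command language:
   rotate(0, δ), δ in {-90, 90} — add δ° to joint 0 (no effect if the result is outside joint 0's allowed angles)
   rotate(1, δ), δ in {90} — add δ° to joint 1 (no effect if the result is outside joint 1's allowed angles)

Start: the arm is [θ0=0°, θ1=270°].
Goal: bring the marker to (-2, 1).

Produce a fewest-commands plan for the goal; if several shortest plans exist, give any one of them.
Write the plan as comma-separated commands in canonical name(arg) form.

rotate(0, 90), rotate(1, 90), rotate(1, 90)

initial: [θ0=0°, θ1=270°]
step 1 (rotate(0, 90)): [θ0=90°, θ1=270°]
step 2 (rotate(1, 90)): [θ0=90°, θ1=0°]
step 3 (rotate(1, 90)): [θ0=90°, θ1=90°]
minimal: 3 command(s), checked below 3.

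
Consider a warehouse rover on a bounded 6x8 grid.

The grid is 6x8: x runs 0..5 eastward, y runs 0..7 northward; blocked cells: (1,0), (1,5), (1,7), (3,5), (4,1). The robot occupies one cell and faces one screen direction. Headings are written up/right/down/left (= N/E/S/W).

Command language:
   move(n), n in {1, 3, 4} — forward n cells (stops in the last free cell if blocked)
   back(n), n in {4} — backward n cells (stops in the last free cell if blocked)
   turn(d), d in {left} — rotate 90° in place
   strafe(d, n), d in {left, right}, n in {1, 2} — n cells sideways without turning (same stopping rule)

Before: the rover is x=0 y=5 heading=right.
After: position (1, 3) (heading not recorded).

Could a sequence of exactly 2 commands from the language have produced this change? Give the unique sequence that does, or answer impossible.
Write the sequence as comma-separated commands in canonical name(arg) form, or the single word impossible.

strafe(right, 2), move(1)

key: order matters: swapping strafe(right, 2) and move(1) lands elsewhere
start: x=0 y=5 heading=right
[1] after strafe(right, 2): x=0 y=3 heading=right
[2] after move(1): x=1 y=3 heading=right
all 81 alternatives checked — unique.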